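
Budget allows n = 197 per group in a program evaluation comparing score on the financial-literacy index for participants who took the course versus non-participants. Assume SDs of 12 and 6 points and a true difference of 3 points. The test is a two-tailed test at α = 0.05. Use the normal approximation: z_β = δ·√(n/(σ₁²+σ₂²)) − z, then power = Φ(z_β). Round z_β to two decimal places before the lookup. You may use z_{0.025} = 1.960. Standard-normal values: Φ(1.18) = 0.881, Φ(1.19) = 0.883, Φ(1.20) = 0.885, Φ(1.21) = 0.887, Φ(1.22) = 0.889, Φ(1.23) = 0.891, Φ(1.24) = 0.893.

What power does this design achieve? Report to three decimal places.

z_β = δ·√(n/(σ₁²+σ₂²)) − z_{α/2}
    = 3 · √(197/180) − 1.960
    = 3 · 1.04616 − 1.960
    = 3.1385 − 1.960 = 1.1785 → 1.18
Power = Φ(1.18) = 0.881.

Power ≈ 0.881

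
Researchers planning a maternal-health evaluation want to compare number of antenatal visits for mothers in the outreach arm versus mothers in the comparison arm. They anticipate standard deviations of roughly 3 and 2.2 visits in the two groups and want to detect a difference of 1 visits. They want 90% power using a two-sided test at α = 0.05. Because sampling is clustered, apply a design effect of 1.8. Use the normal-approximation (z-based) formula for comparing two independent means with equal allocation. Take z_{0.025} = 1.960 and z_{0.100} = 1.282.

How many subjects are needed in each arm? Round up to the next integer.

n = 262 per group

n = (z_{α/2} + z_β)² · (σ₁² + σ₂²) / δ²
  = (1.960 + 1.282)² · (3² + 2.2² = 13.84) / 1²
  = 10.5106 · 13.84 / 1
  = 145.47
Design effect: 1.8 × 145.47 = 261.84.
Round up → n = 262 per group.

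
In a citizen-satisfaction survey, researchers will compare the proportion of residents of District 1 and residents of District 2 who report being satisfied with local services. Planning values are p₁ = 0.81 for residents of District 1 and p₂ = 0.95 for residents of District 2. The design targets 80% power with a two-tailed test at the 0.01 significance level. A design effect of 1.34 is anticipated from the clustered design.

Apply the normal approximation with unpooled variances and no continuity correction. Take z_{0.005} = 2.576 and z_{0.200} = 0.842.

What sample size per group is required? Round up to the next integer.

n = 161 per group

n = (z_{α/2} + z_β)² · [p₁(1−p₁) + p₂(1−p₂)] / (p₁ − p₂)²
  = (2.576 + 0.842)² · (0.81·0.19 + 0.95·0.05) / (-0.14)²
  = (3.418)² · (0.1539 + 0.0475) / 0.0196
  = 11.6827 · 0.2014 / 0.0196
  = 120.05
Design effect: 1.34 × 120.05 = 160.86.
Round up → n = 161 per group.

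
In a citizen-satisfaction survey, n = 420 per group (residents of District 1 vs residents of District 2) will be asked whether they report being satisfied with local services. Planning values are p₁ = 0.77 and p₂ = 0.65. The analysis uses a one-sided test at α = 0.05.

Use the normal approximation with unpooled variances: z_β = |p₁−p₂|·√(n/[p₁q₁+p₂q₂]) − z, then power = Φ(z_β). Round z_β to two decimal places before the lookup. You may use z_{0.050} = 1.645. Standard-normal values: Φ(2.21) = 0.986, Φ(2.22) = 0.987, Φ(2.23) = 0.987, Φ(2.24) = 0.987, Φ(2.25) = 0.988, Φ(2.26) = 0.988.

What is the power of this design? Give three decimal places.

z_β = |p₁−p₂|·√(n/[p₁q₁+p₂q₂]) − z_α
    = 0.12 · √(420/0.4046) − 1.645
    = 0.12 · 32.2190 − 1.645
    = 3.8663 − 1.645 = 2.2213 → 2.22
Power = Φ(2.22) = 0.987.

Power ≈ 0.987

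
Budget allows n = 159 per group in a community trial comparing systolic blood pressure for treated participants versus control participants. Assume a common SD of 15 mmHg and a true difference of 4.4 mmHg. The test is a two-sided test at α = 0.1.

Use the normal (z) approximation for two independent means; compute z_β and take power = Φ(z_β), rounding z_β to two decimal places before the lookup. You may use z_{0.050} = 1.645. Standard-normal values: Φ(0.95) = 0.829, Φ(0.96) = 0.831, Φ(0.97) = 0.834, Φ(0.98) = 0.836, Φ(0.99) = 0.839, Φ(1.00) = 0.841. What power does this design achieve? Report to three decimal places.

z_β = δ·√(n/(σ₁²+σ₂²)) − z_{α/2}
    = 4.4 · √(159/450) − 1.645
    = 4.4 · 0.59442 − 1.645
    = 2.6154 − 1.645 = 0.9704 → 0.97
Power = Φ(0.97) = 0.834.

Power ≈ 0.834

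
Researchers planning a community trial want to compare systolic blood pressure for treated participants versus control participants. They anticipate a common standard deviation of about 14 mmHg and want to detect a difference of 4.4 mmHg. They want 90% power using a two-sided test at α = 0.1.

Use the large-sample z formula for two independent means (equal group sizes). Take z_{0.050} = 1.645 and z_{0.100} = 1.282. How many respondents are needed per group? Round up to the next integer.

n = 174 per group

n = (z_{α/2} + z_β)² · (σ₁² + σ₂²) / δ²
  = (1.645 + 1.282)² · (2·14² = 392) / 4.4²
  = 8.5673 · 392 / 19.36
  = 173.47
Round up → n = 174 per group.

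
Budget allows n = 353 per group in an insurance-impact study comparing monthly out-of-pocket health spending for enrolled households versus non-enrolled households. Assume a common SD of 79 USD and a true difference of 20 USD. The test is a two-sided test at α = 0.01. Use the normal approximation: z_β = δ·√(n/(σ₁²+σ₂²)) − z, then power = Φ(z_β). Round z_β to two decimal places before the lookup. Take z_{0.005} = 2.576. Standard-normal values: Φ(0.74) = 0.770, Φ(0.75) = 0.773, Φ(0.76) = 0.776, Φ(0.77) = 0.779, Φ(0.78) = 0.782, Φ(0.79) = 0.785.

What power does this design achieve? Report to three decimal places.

z_β = δ·√(n/(σ₁²+σ₂²)) − z_{α/2}
    = 20 · √(353/12482) − 2.576
    = 20 · 0.16817 − 2.576
    = 3.3634 − 2.576 = 0.7874 → 0.79
Power = Φ(0.79) = 0.785.

Power ≈ 0.785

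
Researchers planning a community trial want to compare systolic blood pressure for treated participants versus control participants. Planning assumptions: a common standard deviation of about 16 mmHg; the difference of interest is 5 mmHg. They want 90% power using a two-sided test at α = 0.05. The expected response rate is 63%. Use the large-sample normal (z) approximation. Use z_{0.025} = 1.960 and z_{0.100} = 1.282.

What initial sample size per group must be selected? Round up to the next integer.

n = 342 per group

n = (z_{α/2} + z_β)² · (σ₁² + σ₂²) / δ²
  = (1.960 + 1.282)² · (2·16² = 512) / 5²
  = 10.5106 · 512 / 25
  = 215.26
Adjust for 63% response: 215.26 / 0.63 = 341.68.
Round up → n = 342 per group.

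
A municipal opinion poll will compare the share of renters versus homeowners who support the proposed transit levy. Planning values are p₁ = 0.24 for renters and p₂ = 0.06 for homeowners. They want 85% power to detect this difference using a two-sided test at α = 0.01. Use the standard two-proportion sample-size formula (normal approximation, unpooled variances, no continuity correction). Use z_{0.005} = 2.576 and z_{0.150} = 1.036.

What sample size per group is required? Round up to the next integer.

n = 97 per group

n = (z_{α/2} + z_β)² · [p₁(1−p₁) + p₂(1−p₂)] / (p₁ − p₂)²
  = (2.576 + 1.036)² · (0.24·0.76 + 0.06·0.94) / (0.18)²
  = (3.612)² · (0.1824 + 0.0564) / 0.0324
  = 13.0465 · 0.2388 / 0.0324
  = 96.16
Round up → n = 97 per group.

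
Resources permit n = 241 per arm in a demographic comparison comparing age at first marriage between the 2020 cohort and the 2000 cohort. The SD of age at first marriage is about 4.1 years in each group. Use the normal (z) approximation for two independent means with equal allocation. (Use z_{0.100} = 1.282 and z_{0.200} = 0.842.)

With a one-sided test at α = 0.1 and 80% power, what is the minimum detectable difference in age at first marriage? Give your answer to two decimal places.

Minimum detectable difference ≈ 0.79 years

δ = (z_α + z_β) · √((σ₁²+σ₂²)/n)
  = (1.282 + 0.842) · √(33.62/241)
  = 2.124 · √0.1395
  = 2.124 · 0.3735
  = 0.7933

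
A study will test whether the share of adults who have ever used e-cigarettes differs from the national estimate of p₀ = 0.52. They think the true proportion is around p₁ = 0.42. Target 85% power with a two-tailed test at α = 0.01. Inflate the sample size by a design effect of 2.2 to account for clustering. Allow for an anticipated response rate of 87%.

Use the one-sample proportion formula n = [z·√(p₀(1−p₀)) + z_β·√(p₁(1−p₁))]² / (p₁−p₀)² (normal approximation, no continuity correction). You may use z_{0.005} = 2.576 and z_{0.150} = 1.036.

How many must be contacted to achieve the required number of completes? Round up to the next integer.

n = [z_{α/2}·√(p₀q₀) + z_β·√(p₁q₁)]² / (p₁ − p₀)²
  = [2.576·√(0.52·0.48) + 1.036·√(0.42·0.58)]² / (-0.10)²
  = [2.576·0.4996 + 1.036·0.4936]² / 0.0100
  = [1.7983]² / 0.0100
  = 323.39
Design effect: 2.2 × 323.39 = 711.45.
Adjust for 87% response: 711.45 / 0.87 = 817.76.
Round up → n = 818.

n = 818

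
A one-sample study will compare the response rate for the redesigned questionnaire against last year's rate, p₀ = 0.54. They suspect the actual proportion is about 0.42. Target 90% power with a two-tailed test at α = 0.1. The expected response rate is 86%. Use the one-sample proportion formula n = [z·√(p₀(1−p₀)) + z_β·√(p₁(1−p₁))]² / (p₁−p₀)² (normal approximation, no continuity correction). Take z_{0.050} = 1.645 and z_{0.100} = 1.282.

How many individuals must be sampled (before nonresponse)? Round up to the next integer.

n = 171

n = [z_{α/2}·√(p₀q₀) + z_β·√(p₁q₁)]² / (p₁ − p₀)²
  = [1.645·√(0.54·0.46) + 1.282·√(0.42·0.58)]² / (-0.12)²
  = [1.645·0.4984 + 1.282·0.4936]² / 0.0144
  = [1.4526]² / 0.0144
  = 146.53
Adjust for 86% response: 146.53 / 0.86 = 170.39.
Round up → n = 171.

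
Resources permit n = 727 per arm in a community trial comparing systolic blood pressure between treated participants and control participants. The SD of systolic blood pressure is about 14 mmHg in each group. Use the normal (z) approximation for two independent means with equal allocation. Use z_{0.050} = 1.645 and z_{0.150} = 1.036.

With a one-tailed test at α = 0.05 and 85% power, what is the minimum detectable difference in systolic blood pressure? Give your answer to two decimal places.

δ = (z_α + z_β) · √((σ₁²+σ₂²)/n)
  = (1.645 + 1.036) · √(392/727)
  = 2.681 · √0.5392
  = 2.681 · 0.7343
  = 1.9687

Minimum detectable difference ≈ 1.97 mmHg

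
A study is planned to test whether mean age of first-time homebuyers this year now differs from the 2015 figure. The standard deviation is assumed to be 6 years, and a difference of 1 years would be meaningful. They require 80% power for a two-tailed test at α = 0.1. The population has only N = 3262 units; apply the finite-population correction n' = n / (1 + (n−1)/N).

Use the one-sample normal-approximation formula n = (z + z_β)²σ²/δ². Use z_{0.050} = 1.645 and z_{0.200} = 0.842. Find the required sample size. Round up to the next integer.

n = 209

n = (z_{α/2} + z_β)² · σ² / δ²
  = (1.645 + 0.842)² · 6² / 1²
  = 6.1852 · 36 / 1
  = 222.67
Finite-population correction (N = 3262): 222.67 / (1 + (222.67 − 1)/3262) = 208.50.
Round up → n = 209.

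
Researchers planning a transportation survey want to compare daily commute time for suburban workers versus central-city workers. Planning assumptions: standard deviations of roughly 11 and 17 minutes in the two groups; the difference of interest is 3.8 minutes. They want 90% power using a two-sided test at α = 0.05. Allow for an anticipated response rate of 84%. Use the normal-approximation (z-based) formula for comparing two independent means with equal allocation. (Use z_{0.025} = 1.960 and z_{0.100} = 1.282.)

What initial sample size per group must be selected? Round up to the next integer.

n = (z_{α/2} + z_β)² · (σ₁² + σ₂²) / δ²
  = (1.960 + 1.282)² · (11² + 17² = 410) / 3.8²
  = 10.5106 · 410 / 14.44
  = 298.43
Adjust for 84% response: 298.43 / 0.84 = 355.27.
Round up → n = 356 per group.

n = 356 per group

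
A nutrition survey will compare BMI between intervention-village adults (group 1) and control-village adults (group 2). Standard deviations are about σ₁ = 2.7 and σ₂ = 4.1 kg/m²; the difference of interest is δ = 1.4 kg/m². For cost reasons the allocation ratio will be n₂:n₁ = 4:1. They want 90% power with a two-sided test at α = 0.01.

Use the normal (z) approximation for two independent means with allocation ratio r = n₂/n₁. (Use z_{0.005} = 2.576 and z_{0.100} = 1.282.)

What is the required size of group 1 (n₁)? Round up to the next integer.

n₁ = (z_{α/2} + z_β)² · (σ₁² + σ₂²/r) / δ²
   = (2.576 + 1.282)² · (2.7² + 4.1²/4) / 1.4²
   = 14.8842 · (7.29 + 4.2025) / 1.96
   = 14.8842 · 11.4925 / 1.96
   = 87.27
Round up → n₁ = 88; n₂ = r·n₁ = 4 × 88 = 352.

n₁ = 88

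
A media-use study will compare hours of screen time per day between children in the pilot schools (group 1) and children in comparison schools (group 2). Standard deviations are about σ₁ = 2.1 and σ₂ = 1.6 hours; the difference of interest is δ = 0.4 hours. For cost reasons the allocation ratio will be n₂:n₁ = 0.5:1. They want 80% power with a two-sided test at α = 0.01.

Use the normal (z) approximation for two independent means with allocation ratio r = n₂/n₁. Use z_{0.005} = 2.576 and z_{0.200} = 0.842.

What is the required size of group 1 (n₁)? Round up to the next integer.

n₁ = (z_{α/2} + z_β)² · (σ₁² + σ₂²/r) / δ²
   = (2.576 + 0.842)² · (2.1² + 1.6²/0.5) / 0.4²
   = 11.6827 · (4.41 + 5.12) / 0.16
   = 11.6827 · 9.53 / 0.16
   = 695.85
Round up → n₁ = 696; n₂ = r·n₁ = 0.5 × 696 = 348.

n₁ = 696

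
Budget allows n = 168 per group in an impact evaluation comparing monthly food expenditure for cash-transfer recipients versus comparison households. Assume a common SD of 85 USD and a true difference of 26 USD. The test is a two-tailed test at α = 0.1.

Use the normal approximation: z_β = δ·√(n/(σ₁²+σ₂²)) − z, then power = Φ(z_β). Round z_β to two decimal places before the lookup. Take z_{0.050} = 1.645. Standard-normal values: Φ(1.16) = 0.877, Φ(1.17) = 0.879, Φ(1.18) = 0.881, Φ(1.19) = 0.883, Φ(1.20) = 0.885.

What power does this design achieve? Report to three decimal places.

z_β = δ·√(n/(σ₁²+σ₂²)) − z_{α/2}
    = 26 · √(168/14450) − 1.645
    = 26 · 0.10783 − 1.645
    = 2.8035 − 1.645 = 1.1585 → 1.16
Power = Φ(1.16) = 0.877.

Power ≈ 0.877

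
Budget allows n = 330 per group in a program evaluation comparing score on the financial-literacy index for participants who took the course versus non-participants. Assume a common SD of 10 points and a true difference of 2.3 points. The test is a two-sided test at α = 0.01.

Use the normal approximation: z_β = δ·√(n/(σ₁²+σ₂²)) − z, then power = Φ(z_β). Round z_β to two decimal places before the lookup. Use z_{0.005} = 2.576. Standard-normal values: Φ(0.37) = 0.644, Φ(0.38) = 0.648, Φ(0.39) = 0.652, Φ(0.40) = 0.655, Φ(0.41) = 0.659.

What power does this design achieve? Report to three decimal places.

Power ≈ 0.648

z_β = δ·√(n/(σ₁²+σ₂²)) − z_{α/2}
    = 2.3 · √(330/200) − 2.576
    = 2.3 · 1.28452 − 2.576
    = 2.9544 − 2.576 = 0.3784 → 0.38
Power = Φ(0.38) = 0.648.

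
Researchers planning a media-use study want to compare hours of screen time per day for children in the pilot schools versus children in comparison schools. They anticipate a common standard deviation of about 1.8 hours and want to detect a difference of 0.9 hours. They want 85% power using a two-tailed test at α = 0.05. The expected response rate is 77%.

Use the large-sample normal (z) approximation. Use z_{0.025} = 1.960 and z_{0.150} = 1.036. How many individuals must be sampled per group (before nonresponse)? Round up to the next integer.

n = (z_{α/2} + z_β)² · (σ₁² + σ₂²) / δ²
  = (1.960 + 1.036)² · (2·1.8² = 6.48) / 0.9²
  = 8.9760 · 6.48 / 0.81
  = 71.81
Adjust for 77% response: 71.81 / 0.77 = 93.26.
Round up → n = 94 per group.

n = 94 per group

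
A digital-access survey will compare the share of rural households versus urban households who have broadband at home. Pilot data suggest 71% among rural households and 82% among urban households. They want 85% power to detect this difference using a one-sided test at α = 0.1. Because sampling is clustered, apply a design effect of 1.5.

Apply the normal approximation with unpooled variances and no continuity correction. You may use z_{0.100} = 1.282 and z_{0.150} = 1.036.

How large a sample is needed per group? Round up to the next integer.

n = (z_α + z_β)² · [p₁(1−p₁) + p₂(1−p₂)] / (p₁ − p₂)²
  = (1.282 + 1.036)² · (0.71·0.29 + 0.82·0.18) / (-0.11)²
  = (2.318)² · (0.2059 + 0.1476) / 0.0121
  = 5.3731 · 0.3535 / 0.0121
  = 156.98
Design effect: 1.5 × 156.98 = 235.46.
Round up → n = 236 per group.

n = 236 per group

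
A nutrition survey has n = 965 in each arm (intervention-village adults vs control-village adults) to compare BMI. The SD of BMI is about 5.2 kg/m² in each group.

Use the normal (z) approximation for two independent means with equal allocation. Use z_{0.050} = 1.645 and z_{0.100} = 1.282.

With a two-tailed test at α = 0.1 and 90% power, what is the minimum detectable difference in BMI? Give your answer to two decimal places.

δ = (z_{α/2} + z_β) · √((σ₁²+σ₂²)/n)
  = (1.645 + 1.282) · √(54.08/965)
  = 2.927 · √0.05604
  = 2.927 · 0.2367
  = 0.6929

Minimum detectable difference ≈ 0.69 kg/m²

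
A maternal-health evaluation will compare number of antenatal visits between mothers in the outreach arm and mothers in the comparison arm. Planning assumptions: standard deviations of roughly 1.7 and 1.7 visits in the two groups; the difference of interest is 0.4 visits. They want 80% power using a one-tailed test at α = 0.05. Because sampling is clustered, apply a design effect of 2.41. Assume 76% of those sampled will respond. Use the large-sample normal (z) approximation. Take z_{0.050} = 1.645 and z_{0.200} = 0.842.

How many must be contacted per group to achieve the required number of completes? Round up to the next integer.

n = 709 per group

n = (z_α + z_β)² · (σ₁² + σ₂²) / δ²
  = (1.645 + 0.842)² · (1.7² + 1.7² = 5.78) / 0.4²
  = 6.1852 · 5.78 / 0.16
  = 223.44
Design effect: 2.41 × 223.44 = 538.49.
Adjust for 76% response: 538.49 / 0.76 = 708.54.
Round up → n = 709 per group.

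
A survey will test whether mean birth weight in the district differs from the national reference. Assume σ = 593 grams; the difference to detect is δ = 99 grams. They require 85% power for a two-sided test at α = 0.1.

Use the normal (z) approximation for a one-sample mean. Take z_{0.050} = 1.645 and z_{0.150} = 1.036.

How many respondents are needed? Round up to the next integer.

n = (z_{α/2} + z_β)² · σ² / δ²
  = (1.645 + 1.036)² · 593² / 99²
  = 7.1878 · 351649 / 9801
  = 257.89
Round up → n = 258.

n = 258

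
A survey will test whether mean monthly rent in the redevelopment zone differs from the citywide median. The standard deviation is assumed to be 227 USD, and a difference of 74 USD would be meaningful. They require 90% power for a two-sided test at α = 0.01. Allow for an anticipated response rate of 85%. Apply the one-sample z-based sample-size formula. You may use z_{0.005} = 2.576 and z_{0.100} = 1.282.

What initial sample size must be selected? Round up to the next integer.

n = (z_{α/2} + z_β)² · σ² / δ²
  = (2.576 + 1.282)² · 227² / 74²
  = 14.8842 · 51529 / 5476
  = 140.06
Adjust for 85% response: 140.06 / 0.85 = 164.78.
Round up → n = 165.

n = 165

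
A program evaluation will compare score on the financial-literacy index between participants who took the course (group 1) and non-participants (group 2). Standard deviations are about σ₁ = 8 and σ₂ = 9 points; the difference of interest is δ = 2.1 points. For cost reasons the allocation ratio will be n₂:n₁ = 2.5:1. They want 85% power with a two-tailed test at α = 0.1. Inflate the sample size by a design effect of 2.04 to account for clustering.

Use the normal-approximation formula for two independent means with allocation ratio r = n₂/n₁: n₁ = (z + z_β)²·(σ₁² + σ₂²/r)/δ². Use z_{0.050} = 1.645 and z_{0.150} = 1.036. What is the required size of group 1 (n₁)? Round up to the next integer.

n₁ = (z_{α/2} + z_β)² · (σ₁² + σ₂²/r) / δ²
   = (1.645 + 1.036)² · (8² + 9²/2.5) / 2.1²
   = 7.1878 · (64 + 32.4) / 4.41
   = 7.1878 · 96.4 / 4.41
   = 157.12
Design effect: 2.04 × 157.12 = 320.53.
Round up → n₁ = 321; n₂ = r·n₁ = 2.5 × 321 = 803.

n₁ = 321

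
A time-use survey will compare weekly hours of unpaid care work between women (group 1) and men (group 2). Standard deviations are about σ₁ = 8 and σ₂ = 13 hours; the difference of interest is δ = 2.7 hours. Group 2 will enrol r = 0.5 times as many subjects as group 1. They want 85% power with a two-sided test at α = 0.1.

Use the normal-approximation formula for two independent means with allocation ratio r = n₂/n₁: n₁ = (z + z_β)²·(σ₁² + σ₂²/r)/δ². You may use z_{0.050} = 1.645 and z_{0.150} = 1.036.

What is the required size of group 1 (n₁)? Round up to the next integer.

n₁ = (z_{α/2} + z_β)² · (σ₁² + σ₂²/r) / δ²
   = (1.645 + 1.036)² · (8² + 13²/0.5) / 2.7²
   = 7.1878 · (64 + 338) / 7.29
   = 7.1878 · 402 / 7.29
   = 396.36
Round up → n₁ = 397; n₂ = r·n₁ = 0.5 × 397 = 199.

n₁ = 397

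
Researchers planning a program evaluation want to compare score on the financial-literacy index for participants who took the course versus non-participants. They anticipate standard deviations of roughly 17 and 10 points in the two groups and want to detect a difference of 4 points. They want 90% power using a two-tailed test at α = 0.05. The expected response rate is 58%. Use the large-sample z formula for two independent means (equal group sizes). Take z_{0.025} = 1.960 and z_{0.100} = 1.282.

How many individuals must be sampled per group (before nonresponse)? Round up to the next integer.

n = 441 per group

n = (z_{α/2} + z_β)² · (σ₁² + σ₂²) / δ²
  = (1.960 + 1.282)² · (17² + 10² = 389) / 4²
  = 10.5106 · 389 / 16
  = 255.54
Adjust for 58% response: 255.54 / 0.58 = 440.58.
Round up → n = 441 per group.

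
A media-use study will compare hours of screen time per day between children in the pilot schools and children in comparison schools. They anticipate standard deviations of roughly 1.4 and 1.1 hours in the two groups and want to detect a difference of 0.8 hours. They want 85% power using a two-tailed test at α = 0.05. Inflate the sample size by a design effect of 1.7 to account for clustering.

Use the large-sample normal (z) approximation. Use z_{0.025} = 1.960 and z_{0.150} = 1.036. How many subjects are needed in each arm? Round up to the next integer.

n = (z_{α/2} + z_β)² · (σ₁² + σ₂²) / δ²
  = (1.960 + 1.036)² · (1.4² + 1.1² = 3.17) / 0.8²
  = 8.9760 · 3.17 / 0.64
  = 44.46
Design effect: 1.7 × 44.46 = 75.58.
Round up → n = 76 per group.

n = 76 per group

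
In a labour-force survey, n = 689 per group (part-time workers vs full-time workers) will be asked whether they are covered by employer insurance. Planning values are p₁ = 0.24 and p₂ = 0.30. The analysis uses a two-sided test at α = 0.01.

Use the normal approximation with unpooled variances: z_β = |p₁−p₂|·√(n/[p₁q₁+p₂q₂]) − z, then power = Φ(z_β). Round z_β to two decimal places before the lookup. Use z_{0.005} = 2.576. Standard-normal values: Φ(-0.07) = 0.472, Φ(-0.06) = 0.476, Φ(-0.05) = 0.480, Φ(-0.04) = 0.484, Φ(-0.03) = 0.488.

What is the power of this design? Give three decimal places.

Power ≈ 0.476

z_β = |p₁−p₂|·√(n/[p₁q₁+p₂q₂]) − z_{α/2}
    = 0.06 · √(689/0.3924) − 2.576
    = 0.06 · 41.9030 − 2.576
    = 2.5142 − 2.576 = -0.0618 → -0.06
Power = Φ(-0.06) = 0.476.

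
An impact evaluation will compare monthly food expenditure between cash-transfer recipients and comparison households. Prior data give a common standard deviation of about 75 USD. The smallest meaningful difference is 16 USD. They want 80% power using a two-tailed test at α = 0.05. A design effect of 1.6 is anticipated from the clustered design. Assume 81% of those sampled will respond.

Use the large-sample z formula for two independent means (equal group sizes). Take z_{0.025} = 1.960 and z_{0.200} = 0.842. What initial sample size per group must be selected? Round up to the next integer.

n = (z_{α/2} + z_β)² · (σ₁² + σ₂²) / δ²
  = (1.960 + 0.842)² · (2·75² = 11250) / 16²
  = 7.8512 · 11250 / 256
  = 345.02
Design effect: 1.6 × 345.02 = 552.04.
Adjust for 81% response: 552.04 / 0.81 = 681.53.
Round up → n = 682 per group.

n = 682 per group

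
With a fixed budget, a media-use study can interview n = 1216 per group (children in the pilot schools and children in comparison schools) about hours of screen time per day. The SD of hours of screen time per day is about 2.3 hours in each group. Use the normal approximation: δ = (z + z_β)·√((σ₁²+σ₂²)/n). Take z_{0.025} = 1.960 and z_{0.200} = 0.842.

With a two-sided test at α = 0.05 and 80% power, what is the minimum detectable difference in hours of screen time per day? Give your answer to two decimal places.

δ = (z_{α/2} + z_β) · √((σ₁²+σ₂²)/n)
  = (1.960 + 0.842) · √(10.58/1216)
  = 2.802 · √0.0087
  = 2.802 · 0.0933
  = 0.2614

Minimum detectable difference ≈ 0.26 hours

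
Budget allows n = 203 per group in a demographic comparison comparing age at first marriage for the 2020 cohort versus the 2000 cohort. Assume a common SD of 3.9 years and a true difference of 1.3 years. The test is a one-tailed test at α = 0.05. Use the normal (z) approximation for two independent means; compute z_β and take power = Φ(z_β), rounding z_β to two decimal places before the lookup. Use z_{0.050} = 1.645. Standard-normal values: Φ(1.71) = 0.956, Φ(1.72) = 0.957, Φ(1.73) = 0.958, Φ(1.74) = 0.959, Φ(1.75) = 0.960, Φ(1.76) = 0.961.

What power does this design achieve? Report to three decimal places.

z_β = δ·√(n/(σ₁²+σ₂²)) − z_α
    = 1.3 · √(203/30.42) − 1.645
    = 1.3 · 2.58326 − 1.645
    = 3.3582 − 1.645 = 1.7132 → 1.71
Power = Φ(1.71) = 0.956.

Power ≈ 0.956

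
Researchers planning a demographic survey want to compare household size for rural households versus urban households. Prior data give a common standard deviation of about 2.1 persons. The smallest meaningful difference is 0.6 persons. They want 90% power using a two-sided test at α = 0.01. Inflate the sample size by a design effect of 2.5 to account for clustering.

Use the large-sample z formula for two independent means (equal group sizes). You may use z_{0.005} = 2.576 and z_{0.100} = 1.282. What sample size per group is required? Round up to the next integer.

n = (z_{α/2} + z_β)² · (σ₁² + σ₂²) / δ²
  = (2.576 + 1.282)² · (2·2.1² = 8.82) / 0.6²
  = 14.8842 · 8.82 / 0.36
  = 364.66
Design effect: 2.5 × 364.66 = 911.66.
Round up → n = 912 per group.

n = 912 per group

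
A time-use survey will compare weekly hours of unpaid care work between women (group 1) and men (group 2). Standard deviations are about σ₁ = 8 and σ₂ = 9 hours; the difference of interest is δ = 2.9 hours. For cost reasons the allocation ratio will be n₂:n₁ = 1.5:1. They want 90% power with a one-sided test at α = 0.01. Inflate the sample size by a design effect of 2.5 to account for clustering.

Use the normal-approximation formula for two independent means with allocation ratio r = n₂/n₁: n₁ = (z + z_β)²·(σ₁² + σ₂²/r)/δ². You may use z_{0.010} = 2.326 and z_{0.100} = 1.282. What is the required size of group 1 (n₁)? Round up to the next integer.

n₁ = (z_α + z_β)² · (σ₁² + σ₂²/r) / δ²
   = (2.326 + 1.282)² · (8² + 9²/1.5) / 2.9²
   = 13.0177 · (64 + 54) / 8.41
   = 13.0177 · 118 / 8.41
   = 182.65
Design effect: 2.5 × 182.65 = 456.62.
Round up → n₁ = 457; n₂ = r·n₁ = 1.5 × 457 = 686.

n₁ = 457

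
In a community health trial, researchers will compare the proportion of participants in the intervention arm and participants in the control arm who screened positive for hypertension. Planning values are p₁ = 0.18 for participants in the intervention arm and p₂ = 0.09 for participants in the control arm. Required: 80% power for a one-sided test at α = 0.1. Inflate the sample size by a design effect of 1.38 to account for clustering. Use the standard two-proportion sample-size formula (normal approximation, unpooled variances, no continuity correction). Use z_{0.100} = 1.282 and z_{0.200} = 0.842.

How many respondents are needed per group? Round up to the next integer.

n = (z_α + z_β)² · [p₁(1−p₁) + p₂(1−p₂)] / (p₁ − p₂)²
  = (1.282 + 0.842)² · (0.18·0.82 + 0.09·0.91) / (0.09)²
  = (2.124)² · (0.1476 + 0.0819) / 0.0081
  = 4.5114 · 0.2295 / 0.0081
  = 127.82
Design effect: 1.38 × 127.82 = 176.39.
Round up → n = 177 per group.

n = 177 per group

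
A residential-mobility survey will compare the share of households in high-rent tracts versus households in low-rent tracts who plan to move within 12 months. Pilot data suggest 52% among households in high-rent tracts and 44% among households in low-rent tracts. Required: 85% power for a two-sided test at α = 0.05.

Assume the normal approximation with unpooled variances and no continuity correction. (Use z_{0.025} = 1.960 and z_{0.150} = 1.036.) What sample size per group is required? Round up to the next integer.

n = 696 per group

n = (z_{α/2} + z_β)² · [p₁(1−p₁) + p₂(1−p₂)] / (p₁ − p₂)²
  = (1.960 + 1.036)² · (0.52·0.48 + 0.44·0.56) / (0.08)²
  = (2.996)² · (0.2496 + 0.2464) / 0.0064
  = 8.9760 · 0.4960 / 0.0064
  = 695.64
Round up → n = 696 per group.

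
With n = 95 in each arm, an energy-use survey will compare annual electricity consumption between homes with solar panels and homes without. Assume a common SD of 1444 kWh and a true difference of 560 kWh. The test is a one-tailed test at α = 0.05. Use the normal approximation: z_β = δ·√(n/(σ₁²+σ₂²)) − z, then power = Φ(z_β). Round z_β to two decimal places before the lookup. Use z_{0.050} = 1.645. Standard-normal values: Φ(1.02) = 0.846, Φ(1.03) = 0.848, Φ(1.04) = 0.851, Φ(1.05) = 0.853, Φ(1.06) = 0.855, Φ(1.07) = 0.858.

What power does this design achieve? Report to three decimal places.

Power ≈ 0.848

z_β = δ·√(n/(σ₁²+σ₂²)) − z_α
    = 560 · √(95/4170272) − 1.645
    = 560 · 0.00477 − 1.645
    = 2.6728 − 1.645 = 1.0278 → 1.03
Power = Φ(1.03) = 0.848.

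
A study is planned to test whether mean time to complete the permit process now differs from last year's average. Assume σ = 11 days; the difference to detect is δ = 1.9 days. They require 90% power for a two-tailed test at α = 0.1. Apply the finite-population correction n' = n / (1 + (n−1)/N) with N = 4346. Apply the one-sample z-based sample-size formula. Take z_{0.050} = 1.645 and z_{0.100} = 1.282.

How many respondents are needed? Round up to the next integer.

n = 270

n = (z_{α/2} + z_β)² · σ² / δ²
  = (1.645 + 1.282)² · 11² / 1.9²
  = 8.5673 · 121 / 3.61
  = 287.16
Finite-population correction (N = 4346): 287.16 / (1 + (287.16 − 1)/4346) = 269.42.
Round up → n = 270.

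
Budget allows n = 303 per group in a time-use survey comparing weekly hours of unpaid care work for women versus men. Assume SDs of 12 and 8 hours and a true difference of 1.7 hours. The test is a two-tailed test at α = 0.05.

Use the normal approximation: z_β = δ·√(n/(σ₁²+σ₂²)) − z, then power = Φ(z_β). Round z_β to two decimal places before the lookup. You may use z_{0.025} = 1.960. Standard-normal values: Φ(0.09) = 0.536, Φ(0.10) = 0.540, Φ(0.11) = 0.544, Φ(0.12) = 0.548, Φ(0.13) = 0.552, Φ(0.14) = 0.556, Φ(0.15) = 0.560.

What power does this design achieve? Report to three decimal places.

Power ≈ 0.536

z_β = δ·√(n/(σ₁²+σ₂²)) − z_{α/2}
    = 1.7 · √(303/208) − 1.960
    = 1.7 · 1.20695 − 1.960
    = 2.0518 − 1.960 = 0.0918 → 0.09
Power = Φ(0.09) = 0.536.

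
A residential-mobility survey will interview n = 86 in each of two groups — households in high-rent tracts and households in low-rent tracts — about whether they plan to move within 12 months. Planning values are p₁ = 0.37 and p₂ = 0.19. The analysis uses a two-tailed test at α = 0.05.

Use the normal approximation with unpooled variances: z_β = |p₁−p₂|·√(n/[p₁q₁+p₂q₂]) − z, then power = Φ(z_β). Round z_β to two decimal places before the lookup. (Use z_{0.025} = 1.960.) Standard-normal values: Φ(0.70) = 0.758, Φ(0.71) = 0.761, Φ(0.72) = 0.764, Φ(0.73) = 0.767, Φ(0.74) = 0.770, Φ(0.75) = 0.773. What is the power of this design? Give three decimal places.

z_β = |p₁−p₂|·√(n/[p₁q₁+p₂q₂]) − z_{α/2}
    = 0.18 · √(86/0.3870) − 1.960
    = 0.18 · 14.9071 − 1.960
    = 2.6833 − 1.960 = 0.7233 → 0.72
Power = Φ(0.72) = 0.764.

Power ≈ 0.764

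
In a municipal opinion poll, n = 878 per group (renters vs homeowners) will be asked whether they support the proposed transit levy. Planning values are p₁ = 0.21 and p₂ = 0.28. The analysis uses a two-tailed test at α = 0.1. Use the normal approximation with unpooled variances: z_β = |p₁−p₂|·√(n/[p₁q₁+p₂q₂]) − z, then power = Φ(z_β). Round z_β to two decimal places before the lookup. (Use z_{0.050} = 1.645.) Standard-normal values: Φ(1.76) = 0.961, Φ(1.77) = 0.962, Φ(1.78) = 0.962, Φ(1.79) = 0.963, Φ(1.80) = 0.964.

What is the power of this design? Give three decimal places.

Power ≈ 0.962

z_β = |p₁−p₂|·√(n/[p₁q₁+p₂q₂]) − z_{α/2}
    = 0.07 · √(878/0.3675) − 1.645
    = 0.07 · 48.8786 − 1.645
    = 3.4215 − 1.645 = 1.7765 → 1.78
Power = Φ(1.78) = 0.962.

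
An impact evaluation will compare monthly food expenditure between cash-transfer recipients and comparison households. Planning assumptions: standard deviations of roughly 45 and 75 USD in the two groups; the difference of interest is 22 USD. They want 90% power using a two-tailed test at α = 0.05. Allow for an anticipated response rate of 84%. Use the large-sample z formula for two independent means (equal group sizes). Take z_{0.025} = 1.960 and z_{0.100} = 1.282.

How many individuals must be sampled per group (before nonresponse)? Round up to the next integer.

n = (z_{α/2} + z_β)² · (σ₁² + σ₂²) / δ²
  = (1.960 + 1.282)² · (45² + 75² = 7650) / 22²
  = 10.5106 · 7650 / 484
  = 166.13
Adjust for 84% response: 166.13 / 0.84 = 197.77.
Round up → n = 198 per group.

n = 198 per group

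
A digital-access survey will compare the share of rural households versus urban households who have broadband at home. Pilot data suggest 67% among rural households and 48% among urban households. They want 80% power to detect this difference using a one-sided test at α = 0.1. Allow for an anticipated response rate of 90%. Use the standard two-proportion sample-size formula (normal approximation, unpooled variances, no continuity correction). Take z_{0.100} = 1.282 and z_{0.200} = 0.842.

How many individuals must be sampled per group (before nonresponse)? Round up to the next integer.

n = 66 per group

n = (z_α + z_β)² · [p₁(1−p₁) + p₂(1−p₂)] / (p₁ − p₂)²
  = (1.282 + 0.842)² · (0.67·0.33 + 0.48·0.52) / (0.19)²
  = (2.124)² · (0.2211 + 0.2496) / 0.0361
  = 4.5114 · 0.4707 / 0.0361
  = 58.82
Adjust for 90% response: 58.82 / 0.90 = 65.36.
Round up → n = 66 per group.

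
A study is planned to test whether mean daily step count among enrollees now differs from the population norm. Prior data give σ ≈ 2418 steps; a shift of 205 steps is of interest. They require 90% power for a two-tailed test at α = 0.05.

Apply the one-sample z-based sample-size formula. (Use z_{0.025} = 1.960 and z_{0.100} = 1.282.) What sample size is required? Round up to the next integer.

n = (z_{α/2} + z_β)² · σ² / δ²
  = (1.960 + 1.282)² · 2418² / 205²
  = 10.5106 · 5846724 / 42025
  = 1462.28
Round up → n = 1463.

n = 1463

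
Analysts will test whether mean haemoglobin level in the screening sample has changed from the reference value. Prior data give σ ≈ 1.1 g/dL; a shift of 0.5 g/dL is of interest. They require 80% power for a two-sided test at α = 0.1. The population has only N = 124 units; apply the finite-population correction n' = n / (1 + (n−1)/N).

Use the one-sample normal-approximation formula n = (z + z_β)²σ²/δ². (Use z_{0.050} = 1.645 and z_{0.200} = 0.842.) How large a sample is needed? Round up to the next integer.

n = (z_{α/2} + z_β)² · σ² / δ²
  = (1.645 + 0.842)² · 1.1² / 0.5²
  = 6.1852 · 1.21 / 0.25
  = 29.94
Finite-population correction (N = 124): 29.94 / (1 + (29.94 − 1)/124) = 24.27.
Round up → n = 25.

n = 25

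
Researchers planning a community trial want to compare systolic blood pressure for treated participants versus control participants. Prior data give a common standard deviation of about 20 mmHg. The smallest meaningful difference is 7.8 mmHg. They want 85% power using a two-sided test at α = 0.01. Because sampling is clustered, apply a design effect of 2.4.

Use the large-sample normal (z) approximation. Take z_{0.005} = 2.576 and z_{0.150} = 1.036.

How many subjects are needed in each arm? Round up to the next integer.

n = (z_{α/2} + z_β)² · (σ₁² + σ₂²) / δ²
  = (2.576 + 1.036)² · (2·20² = 800) / 7.8²
  = 13.0465 · 800 / 60.84
  = 171.55
Design effect: 2.4 × 171.55 = 411.73.
Round up → n = 412 per group.

n = 412 per group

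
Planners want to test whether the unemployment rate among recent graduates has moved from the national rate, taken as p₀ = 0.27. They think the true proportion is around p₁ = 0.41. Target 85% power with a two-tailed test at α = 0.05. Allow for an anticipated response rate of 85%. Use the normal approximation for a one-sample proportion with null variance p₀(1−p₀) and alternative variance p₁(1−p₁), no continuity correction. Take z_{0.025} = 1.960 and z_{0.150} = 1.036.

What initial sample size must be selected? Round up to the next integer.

n = 115

n = [z_{α/2}·√(p₀q₀) + z_β·√(p₁q₁)]² / (p₁ − p₀)²
  = [1.960·√(0.27·0.73) + 1.036·√(0.41·0.59)]² / (0.14)²
  = [1.960·0.4440 + 1.036·0.4918]² / 0.0196
  = [1.3797]² / 0.0196
  = 97.12
Adjust for 85% response: 97.12 / 0.85 = 114.26.
Round up → n = 115.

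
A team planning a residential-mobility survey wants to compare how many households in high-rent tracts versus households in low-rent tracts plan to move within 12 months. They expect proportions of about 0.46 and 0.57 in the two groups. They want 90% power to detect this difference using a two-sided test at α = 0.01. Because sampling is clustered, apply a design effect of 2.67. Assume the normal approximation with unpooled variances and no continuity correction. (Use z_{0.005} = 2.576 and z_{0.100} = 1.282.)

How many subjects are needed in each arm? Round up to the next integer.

n = (z_{α/2} + z_β)² · [p₁(1−p₁) + p₂(1−p₂)] / (p₁ − p₂)²
  = (2.576 + 1.282)² · (0.46·0.54 + 0.57·0.43) / (-0.11)²
  = (3.858)² · (0.2484 + 0.2451) / 0.0121
  = 14.8842 · 0.4935 / 0.0121
  = 607.05
Design effect: 2.67 × 607.05 = 1620.83.
Round up → n = 1621 per group.

n = 1621 per group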